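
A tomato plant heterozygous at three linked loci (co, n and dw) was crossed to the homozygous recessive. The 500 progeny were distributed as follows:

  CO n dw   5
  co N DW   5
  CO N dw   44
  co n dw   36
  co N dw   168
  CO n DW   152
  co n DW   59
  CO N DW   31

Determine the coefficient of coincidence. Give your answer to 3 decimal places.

0.575

The two most frequent reciprocal classes, co N dw and CO n DW, are the parental types, so the F1 was co N dw / CO n DW.
The two rarest classes, co N DW and CO n dw, are the double crossovers. Comparing them with the parentals, only the dw allele has switched, so dw is the middle locus and the order is n – dw – co.
n–dw: (67 + 10)/500 = 0.1540; dw–co: (103 + 10)/500 = 0.2260.
Expected DCO frequency = 0.1540 × 0.2260 ≈ 0.03480; observed = 10/500 ≈ 0.02000.
Coefficient of coincidence = 0.02000/0.03480 ≈ 0.575.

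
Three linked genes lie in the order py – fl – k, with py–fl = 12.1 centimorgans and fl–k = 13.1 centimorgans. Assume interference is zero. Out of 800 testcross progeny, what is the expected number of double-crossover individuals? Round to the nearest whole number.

Map distances give recombination frequencies of 0.121 and 0.131 for the two intervals.
With no interference, expected double-crossover frequency = 0.121 × 0.131 = 0.01585.
Expected number = 0.01585 × 800 = 12.68 ≈ 13.

13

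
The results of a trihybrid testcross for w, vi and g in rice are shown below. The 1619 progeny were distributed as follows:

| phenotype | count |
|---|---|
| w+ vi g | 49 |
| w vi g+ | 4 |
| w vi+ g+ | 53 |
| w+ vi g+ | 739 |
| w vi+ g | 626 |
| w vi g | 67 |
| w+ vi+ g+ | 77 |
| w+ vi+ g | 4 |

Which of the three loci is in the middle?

The two most frequent reciprocal classes, w+ vi g+ and w vi+ g, are the parental types, so the F1 was w+ vi g+ / w vi+ g.
The two rarest classes, w vi g+ and w+ vi+ g, are the double crossovers. Comparing them with the parentals, only the w allele has switched, so w is the middle locus and the order is g – w – vi.

w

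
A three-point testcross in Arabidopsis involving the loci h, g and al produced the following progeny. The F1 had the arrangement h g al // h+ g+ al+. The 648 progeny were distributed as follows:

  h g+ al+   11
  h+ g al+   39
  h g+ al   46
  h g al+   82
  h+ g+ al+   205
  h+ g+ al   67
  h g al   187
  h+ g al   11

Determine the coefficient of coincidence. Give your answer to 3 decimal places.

The two rarest classes, h+ g al and h g+ al+, are the double crossovers. Comparing them with the parentals, only the h allele has switched, so h is the middle locus and the order is g – h – al.
g–h: (85 + 22)/648 = 0.1651; h–al: (149 + 22)/648 = 0.2639.
Expected DCO frequency = 0.1651 × 0.2639 ≈ 0.04357; observed = 22/648 ≈ 0.03395.
Coefficient of coincidence = 0.03395/0.04357 ≈ 0.779.

0.779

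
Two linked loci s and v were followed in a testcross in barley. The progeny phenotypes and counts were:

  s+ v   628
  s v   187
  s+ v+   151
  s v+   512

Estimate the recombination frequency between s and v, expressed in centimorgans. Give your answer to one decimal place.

The two most frequent classes, s+ v (628) and s v+ (512), are the parental types, so the F1 was s+ v / s v+.
The recombinant classes are s+ v+ and s v: 151 + 187 = 338.
Recombination frequency = 338/1478 = 0.2287 ≈ 22.9%, i.e. 22.9 centimorgans.

22.9 centimorgans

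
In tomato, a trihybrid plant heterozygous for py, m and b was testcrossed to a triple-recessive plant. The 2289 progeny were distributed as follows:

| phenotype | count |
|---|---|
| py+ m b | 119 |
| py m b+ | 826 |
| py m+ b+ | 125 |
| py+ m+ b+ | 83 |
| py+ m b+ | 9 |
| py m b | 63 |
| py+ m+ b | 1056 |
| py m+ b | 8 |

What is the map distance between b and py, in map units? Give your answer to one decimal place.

The two most frequent reciprocal classes, py+ m+ b and py m b+, are the parental types, so the F1 was py+ m+ b / py m b+.
The two rarest classes, py m+ b and py+ m b+, are the double crossovers. Comparing them with the parentals, only the py allele has switched, so py is the middle locus and the order is b – py – m.
Crossovers in the b–py interval produce the single-crossover classes py+ m+ b+ and py m b (83 + 63 = 146) plus the double crossovers (17).
RF(b–py) = (146 + 17) / 2289 = 163/2289 = 0.0712 → 7.1 map units.

7.1 map units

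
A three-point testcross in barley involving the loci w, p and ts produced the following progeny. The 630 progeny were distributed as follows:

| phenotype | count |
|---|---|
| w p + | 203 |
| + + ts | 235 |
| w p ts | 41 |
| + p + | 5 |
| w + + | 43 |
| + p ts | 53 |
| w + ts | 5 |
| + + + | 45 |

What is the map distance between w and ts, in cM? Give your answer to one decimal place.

15.2 cM

The two most frequent reciprocal classes, w p + and + + ts, are the parental types, so the F1 was w p + / + + ts.
The two rarest classes, + p + and w + ts, are the double crossovers. Comparing them with the parentals, only the w allele has switched, so w is the middle locus and the order is p – w – ts.
Crossovers in the w–ts interval produce the single-crossover classes w p ts and + + + (41 + 45 = 86) plus the double crossovers (10).
RF(w–ts) = (86 + 10) / 630 = 96/630 = 0.1524 → 15.2 cM.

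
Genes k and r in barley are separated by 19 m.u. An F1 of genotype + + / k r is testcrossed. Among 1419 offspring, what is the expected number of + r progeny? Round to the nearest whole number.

A map distance of 19 m.u. corresponds to a recombination frequency of 0.190.
The F1 is + + / k r, so + r is a recombinant gamete class with expected frequency r/2 = 0.190/2 = 0.0950.
Expected number = 0.0950 × 1419 = 134.81 ≈ 135.

135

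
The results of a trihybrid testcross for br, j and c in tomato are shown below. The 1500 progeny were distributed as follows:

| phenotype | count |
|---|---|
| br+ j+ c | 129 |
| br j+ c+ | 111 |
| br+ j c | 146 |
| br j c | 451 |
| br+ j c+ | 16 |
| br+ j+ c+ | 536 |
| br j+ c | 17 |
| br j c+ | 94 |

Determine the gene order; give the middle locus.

j

The two most frequent reciprocal classes, br+ j+ c+ and br j c, are the parental types, so the F1 was br+ j+ c+ / br j c.
The two rarest classes, br+ j c+ and br j+ c, are the double crossovers. Comparing them with the parentals, only the j allele has switched, so j is the middle locus and the order is c – j – br.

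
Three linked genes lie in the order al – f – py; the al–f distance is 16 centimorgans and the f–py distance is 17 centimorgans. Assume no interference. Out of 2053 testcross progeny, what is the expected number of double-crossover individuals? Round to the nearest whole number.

56

Map distances give recombination frequencies of 0.160 and 0.170 for the two intervals.
With no interference, expected double-crossover frequency = 0.160 × 0.170 = 0.02720.
Expected number = 0.02720 × 2053 = 55.84 ≈ 56.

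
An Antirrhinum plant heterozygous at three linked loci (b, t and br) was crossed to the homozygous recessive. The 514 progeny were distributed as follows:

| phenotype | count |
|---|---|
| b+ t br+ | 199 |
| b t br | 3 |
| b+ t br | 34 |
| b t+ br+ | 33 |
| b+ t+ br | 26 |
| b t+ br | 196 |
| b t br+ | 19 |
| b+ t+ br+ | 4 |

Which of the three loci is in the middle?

The two most frequent reciprocal classes, b t+ br and b+ t br+, are the parental types, so the F1 was b t+ br / b+ t br+.
The two rarest classes, b t br and b+ t+ br+, are the double crossovers. Comparing them with the parentals, only the t allele has switched, so t is the middle locus and the order is br – t – b.

t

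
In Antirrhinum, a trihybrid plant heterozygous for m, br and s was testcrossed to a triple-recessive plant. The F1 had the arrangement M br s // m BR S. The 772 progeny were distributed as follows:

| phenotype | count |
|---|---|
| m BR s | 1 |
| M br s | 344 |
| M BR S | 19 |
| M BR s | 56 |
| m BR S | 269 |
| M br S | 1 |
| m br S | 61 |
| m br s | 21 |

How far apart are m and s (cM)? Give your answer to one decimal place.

The two rarest classes, M br S and m BR s, are the double crossovers. Comparing them with the parentals, only the s allele has switched, so s is the middle locus and the order is br – s – m.
Crossovers in the s–m interval produce the single-crossover classes m br s and M BR S (21 + 19 = 40) plus the double crossovers (2).
RF(s–m) = (40 + 2) / 772 = 42/772 = 0.0544 → 5.4 cM.

5.4 cM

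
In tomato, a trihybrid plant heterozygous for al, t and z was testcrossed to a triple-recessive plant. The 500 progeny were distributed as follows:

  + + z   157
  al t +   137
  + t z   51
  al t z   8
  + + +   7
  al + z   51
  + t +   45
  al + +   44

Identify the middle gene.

z

The two most frequent reciprocal classes, al t + and + + z, are the parental types, so the F1 was al t + / + + z.
The two rarest classes, al t z and + + +, are the double crossovers. Comparing them with the parentals, only the z allele has switched, so z is the middle locus and the order is al – z – t.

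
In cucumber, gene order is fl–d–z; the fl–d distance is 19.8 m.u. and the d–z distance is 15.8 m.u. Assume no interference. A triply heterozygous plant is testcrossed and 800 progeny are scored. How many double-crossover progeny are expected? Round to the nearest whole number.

25

Map distances give recombination frequencies of 0.198 and 0.158 for the two intervals.
With no interference, expected double-crossover frequency = 0.198 × 0.158 = 0.03128.
Expected number = 0.03128 × 800 = 25.03 ≈ 25.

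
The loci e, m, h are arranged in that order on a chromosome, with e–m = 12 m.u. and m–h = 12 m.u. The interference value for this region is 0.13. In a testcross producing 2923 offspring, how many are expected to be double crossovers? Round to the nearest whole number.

Map distances give recombination frequencies of 0.120 and 0.120 for the two intervals.
With interference 0.13 (so coincidence = 0.87), expected double-crossover frequency = 0.120 × 0.120 × 0.87 = 0.01253.
Expected number = 0.01253 × 2923 = 36.62 ≈ 37.

37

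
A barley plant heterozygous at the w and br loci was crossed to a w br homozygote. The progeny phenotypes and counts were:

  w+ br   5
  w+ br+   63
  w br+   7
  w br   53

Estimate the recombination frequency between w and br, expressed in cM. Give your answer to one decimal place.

The two most frequent classes, w+ br+ (63) and w br (53), are the parental types, so the F1 was w+ br+ / w br.
The recombinant classes are w+ br and w br+: 5 + 7 = 12.
Recombination frequency = 12/128 = 0.0938 ≈ 9.4%, i.e. 9.4 cM.

9.4 cM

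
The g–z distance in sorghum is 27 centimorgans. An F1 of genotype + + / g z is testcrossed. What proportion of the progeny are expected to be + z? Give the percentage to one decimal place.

A map distance of 27 centimorgans corresponds to a recombination frequency of 0.270.
The F1 is + + / g z, so + z is a recombinant gamete class with expected frequency r/2 = 0.270/2 = 0.1350.
That is 0.1350 = 13.5% of the progeny.

13.5%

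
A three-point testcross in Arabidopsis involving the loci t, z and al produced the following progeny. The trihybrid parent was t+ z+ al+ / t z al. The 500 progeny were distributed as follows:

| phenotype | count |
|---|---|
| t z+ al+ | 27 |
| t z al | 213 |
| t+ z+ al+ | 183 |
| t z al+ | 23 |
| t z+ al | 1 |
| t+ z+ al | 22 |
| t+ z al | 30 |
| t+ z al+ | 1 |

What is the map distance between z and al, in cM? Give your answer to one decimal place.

The two rarest classes, t+ z al+ and t z+ al, are the double crossovers. Comparing them with the parentals, only the z allele has switched, so z is the middle locus and the order is al – z – t.
Crossovers in the al–z interval produce the single-crossover classes t+ z+ al and t z al+ (22 + 23 = 45) plus the double crossovers (2).
RF(al–z) = (45 + 2) / 500 = 47/500 = 0.0940 → 9.4 cM.

9.4 cM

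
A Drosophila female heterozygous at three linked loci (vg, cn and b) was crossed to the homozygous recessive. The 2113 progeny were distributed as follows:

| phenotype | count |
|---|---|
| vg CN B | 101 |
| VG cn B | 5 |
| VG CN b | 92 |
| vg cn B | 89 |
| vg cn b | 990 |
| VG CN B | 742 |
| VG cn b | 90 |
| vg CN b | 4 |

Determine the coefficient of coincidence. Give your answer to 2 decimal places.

The two most frequent reciprocal classes, VG CN B and vg cn b, are the parental types, so the F1 was VG CN B / vg cn b.
The two rarest classes, VG cn B and vg CN b, are the double crossovers. Comparing them with the parentals, only the cn allele has switched, so cn is the middle locus and the order is vg – cn – b.
vg–cn: (191 + 9)/2113 = 0.0947; cn–b: (181 + 9)/2113 = 0.0899.
Expected DCO frequency = 0.0947 × 0.0899 ≈ 0.00851; observed = 9/2113 ≈ 0.00426.
Coefficient of coincidence = 0.00426/0.00851 ≈ 0.50.

0.50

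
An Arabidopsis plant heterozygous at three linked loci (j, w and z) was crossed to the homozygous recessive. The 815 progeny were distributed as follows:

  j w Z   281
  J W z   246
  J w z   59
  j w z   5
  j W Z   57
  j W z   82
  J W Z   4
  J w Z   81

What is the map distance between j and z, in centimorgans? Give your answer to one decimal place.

The two most frequent reciprocal classes, J W z and j w Z, are the parental types, so the F1 was J W z / j w Z.
The two rarest classes, J W Z and j w z, are the double crossovers. Comparing them with the parentals, only the z allele has switched, so z is the middle locus and the order is w – z – j.
Crossovers in the z–j interval produce the single-crossover classes j W z and J w Z (82 + 81 = 163) plus the double crossovers (9).
RF(z–j) = (163 + 9) / 815 = 172/815 = 0.2110 → 21.1 centimorgans.

21.1 centimorgans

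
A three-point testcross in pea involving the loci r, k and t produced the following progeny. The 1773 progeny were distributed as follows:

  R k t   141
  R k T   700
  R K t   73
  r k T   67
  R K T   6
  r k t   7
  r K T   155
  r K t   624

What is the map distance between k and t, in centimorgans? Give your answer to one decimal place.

The two most frequent reciprocal classes, R k T and r K t, are the parental types, so the F1 was R k T / r K t.
The two rarest classes, R K T and r k t, are the double crossovers. Comparing them with the parentals, only the k allele has switched, so k is the middle locus and the order is r – k – t.
Crossovers in the k–t interval produce the single-crossover classes R k t and r K T (141 + 155 = 296) plus the double crossovers (13).
RF(k–t) = (296 + 13) / 1773 = 309/1773 = 0.1743 → 17.4 centimorgans.

17.4 centimorgans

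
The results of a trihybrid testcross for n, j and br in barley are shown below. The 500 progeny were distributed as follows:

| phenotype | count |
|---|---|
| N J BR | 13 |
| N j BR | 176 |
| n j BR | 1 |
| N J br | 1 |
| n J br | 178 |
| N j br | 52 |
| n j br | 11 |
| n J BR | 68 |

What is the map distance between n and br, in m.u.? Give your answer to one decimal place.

The two most frequent reciprocal classes, n J br and N j BR, are the parental types, so the F1 was n J br / N j BR.
The two rarest classes, N J br and n j BR, are the double crossovers. Comparing them with the parentals, only the n allele has switched, so n is the middle locus and the order is j – n – br.
Crossovers in the n–br interval produce the single-crossover classes n J BR and N j br (68 + 52 = 120) plus the double crossovers (2).
RF(n–br) = (120 + 2) / 500 = 122/500 = 0.2440 → 24.4 m.u.

24.4 m.u.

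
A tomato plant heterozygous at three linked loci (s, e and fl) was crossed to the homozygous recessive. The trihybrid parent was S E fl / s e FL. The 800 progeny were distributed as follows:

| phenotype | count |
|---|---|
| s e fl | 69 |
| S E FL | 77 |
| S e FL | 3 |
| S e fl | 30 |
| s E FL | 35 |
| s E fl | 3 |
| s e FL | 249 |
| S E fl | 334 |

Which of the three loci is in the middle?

The two rarest classes, s E fl and S e FL, are the double crossovers. Comparing them with the parentals, only the s allele has switched, so s is the middle locus and the order is fl – s – e.

s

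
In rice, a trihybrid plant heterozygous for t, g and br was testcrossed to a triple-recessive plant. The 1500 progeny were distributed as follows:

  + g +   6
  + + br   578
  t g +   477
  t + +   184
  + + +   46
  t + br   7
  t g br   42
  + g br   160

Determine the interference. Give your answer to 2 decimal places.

0.46

The two most frequent reciprocal classes, t g + and + + br, are the parental types, so the F1 was t g + / + + br.
The two rarest classes, + g + and t + br, are the double crossovers. Comparing them with the parentals, only the t allele has switched, so t is the middle locus and the order is g – t – br.
g–t: (344 + 13)/1500 = 0.2380; t–br: (88 + 13)/1500 = 0.0673.
Expected DCO frequency = 0.2380 × 0.0673 ≈ 0.01602; observed = 13/1500 ≈ 0.00867.
Coefficient of coincidence = 0.00867/0.01602 ≈ 0.54; interference = 1 − 0.54 = 0.46.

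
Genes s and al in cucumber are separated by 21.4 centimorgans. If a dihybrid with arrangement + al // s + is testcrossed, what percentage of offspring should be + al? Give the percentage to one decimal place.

A map distance of 21.4 centimorgans corresponds to a recombination frequency of 0.214.
The F1 is + al / s +, so + al is a parental gamete class with expected frequency (1 − r)/2 = 0.786/2 = 0.3930.
That is 0.3930 = 39.3% of the progeny.

39.3%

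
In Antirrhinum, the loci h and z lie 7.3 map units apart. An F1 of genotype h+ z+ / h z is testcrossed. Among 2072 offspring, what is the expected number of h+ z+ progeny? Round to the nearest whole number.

A map distance of 7.3 map units corresponds to a recombination frequency of 0.073.
The F1 is h+ z+ / h z, so h+ z+ is a parental gamete class with expected frequency (1 − r)/2 = 0.927/2 = 0.4635.
Expected number = 0.4635 × 2072 = 960.37 ≈ 960.

960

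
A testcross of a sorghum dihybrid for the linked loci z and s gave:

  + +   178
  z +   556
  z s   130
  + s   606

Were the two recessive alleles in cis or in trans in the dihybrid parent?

The two most frequent classes are + s (606) and z + (556); these are the parental (non-recombinant) types.
So the F1 carried + s on one chromosome and z + on the other — the recessive alleles are on opposite chromosomes (trans / repulsion).

trans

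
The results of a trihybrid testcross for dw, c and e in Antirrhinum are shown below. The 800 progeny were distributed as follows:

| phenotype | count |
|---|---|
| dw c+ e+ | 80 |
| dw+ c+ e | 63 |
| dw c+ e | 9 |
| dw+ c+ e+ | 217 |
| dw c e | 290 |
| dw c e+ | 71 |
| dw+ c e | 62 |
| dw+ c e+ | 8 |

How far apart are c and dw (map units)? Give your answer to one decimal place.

19.9 map units

The two most frequent reciprocal classes, dw+ c+ e+ and dw c e, are the parental types, so the F1 was dw+ c+ e+ / dw c e.
The two rarest classes, dw+ c e+ and dw c+ e, are the double crossovers. Comparing them with the parentals, only the c allele has switched, so c is the middle locus and the order is e – c – dw.
Crossovers in the c–dw interval produce the single-crossover classes dw c+ e+ and dw+ c e (80 + 62 = 142) plus the double crossovers (17).
RF(c–dw) = (142 + 17) / 800 = 159/800 = 0.1988 → 19.9 map units.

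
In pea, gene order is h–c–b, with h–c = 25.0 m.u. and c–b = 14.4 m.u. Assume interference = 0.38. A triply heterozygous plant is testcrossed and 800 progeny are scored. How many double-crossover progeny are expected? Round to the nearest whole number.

18

Map distances give recombination frequencies of 0.250 and 0.144 for the two intervals.
With interference 0.38 (so coincidence = 0.62), expected double-crossover frequency = 0.250 × 0.144 × 0.62 = 0.02232.
Expected number = 0.02232 × 800 = 17.86 ≈ 18.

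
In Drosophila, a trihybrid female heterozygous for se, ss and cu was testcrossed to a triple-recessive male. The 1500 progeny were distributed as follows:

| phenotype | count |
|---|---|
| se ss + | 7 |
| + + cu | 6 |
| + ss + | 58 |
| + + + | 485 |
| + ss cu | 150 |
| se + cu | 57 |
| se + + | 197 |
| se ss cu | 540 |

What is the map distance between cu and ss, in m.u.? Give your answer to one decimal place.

The two most frequent reciprocal classes, + + + and se ss cu, are the parental types, so the F1 was + + + / se ss cu.
The two rarest classes, + + cu and se ss +, are the double crossovers. Comparing them with the parentals, only the cu allele has switched, so cu is the middle locus and the order is se – cu – ss.
Crossovers in the cu–ss interval produce the single-crossover classes + ss + and se + cu (58 + 57 = 115) plus the double crossovers (13).
RF(cu–ss) = (115 + 13) / 1500 = 128/1500 = 0.0853 → 8.5 m.u.

8.5 m.u.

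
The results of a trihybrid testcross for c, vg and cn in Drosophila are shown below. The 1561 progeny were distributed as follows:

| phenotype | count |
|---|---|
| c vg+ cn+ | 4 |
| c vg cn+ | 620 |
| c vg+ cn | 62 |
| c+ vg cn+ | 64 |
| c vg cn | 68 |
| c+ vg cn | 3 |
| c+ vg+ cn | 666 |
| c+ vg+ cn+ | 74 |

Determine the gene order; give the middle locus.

vg

The two most frequent reciprocal classes, c+ vg+ cn and c vg cn+, are the parental types, so the F1 was c+ vg+ cn / c vg cn+.
The two rarest classes, c+ vg cn and c vg+ cn+, are the double crossovers. Comparing them with the parentals, only the vg allele has switched, so vg is the middle locus and the order is cn – vg – c.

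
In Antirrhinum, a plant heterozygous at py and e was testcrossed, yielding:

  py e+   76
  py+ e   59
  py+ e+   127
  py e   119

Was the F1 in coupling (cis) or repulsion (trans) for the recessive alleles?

cis

The two most frequent classes are py+ e+ (127) and py e (119); these are the parental (non-recombinant) types.
So the F1 carried py+ e+ on one chromosome and py e on the other — the recessive alleles are on the same chromosome (cis / coupling).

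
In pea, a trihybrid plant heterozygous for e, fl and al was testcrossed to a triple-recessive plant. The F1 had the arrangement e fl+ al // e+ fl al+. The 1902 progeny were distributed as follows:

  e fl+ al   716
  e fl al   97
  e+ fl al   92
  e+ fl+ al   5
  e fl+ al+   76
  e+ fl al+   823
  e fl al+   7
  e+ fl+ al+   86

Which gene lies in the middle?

e

The two rarest classes, e+ fl+ al and e fl al+, are the double crossovers. Comparing them with the parentals, only the e allele has switched, so e is the middle locus and the order is fl – e – al.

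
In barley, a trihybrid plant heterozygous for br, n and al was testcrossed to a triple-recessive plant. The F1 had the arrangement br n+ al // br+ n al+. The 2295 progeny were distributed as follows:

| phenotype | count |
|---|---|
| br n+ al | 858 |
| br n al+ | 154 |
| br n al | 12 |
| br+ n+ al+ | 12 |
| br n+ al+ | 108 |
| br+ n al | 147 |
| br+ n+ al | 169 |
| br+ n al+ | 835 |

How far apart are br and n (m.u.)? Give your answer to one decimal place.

The two rarest classes, br n al and br+ n+ al+, are the double crossovers. Comparing them with the parentals, only the n allele has switched, so n is the middle locus and the order is br – n – al.
Crossovers in the br–n interval produce the single-crossover classes br+ n+ al and br n al+ (169 + 154 = 323) plus the double crossovers (24).
RF(br–n) = (323 + 24) / 2295 = 347/2295 = 0.1512 → 15.1 m.u.

15.1 m.u.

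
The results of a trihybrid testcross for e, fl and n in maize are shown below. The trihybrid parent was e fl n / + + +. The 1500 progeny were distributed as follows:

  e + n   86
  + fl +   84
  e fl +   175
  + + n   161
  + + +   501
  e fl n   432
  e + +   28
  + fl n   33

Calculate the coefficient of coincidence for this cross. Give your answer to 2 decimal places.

The two rarest classes, + fl n and e + +, are the double crossovers. Comparing them with the parentals, only the e allele has switched, so e is the middle locus and the order is fl – e – n.
fl–e: (170 + 61)/1500 = 0.1540; e–n: (336 + 61)/1500 = 0.2647.
Expected DCO frequency = 0.1540 × 0.2647 ≈ 0.04076; observed = 61/1500 ≈ 0.04067.
Coefficient of coincidence = 0.04067/0.04076 ≈ 1.00.

1.00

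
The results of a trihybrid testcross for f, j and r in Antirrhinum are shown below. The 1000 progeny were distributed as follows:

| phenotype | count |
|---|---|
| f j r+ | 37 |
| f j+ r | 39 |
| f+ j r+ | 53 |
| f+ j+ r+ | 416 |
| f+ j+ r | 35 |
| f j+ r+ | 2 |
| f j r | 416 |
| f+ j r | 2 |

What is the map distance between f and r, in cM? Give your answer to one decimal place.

The two most frequent reciprocal classes, f j r and f+ j+ r+, are the parental types, so the F1 was f j r / f+ j+ r+.
The two rarest classes, f+ j r and f j+ r+, are the double crossovers. Comparing them with the parentals, only the f allele has switched, so f is the middle locus and the order is j – f – r.
Crossovers in the f–r interval produce the single-crossover classes f j r+ and f+ j+ r (37 + 35 = 72) plus the double crossovers (4).
RF(f–r) = (72 + 4) / 1000 = 76/1000 = 0.0760 → 7.6 cM.

7.6 cM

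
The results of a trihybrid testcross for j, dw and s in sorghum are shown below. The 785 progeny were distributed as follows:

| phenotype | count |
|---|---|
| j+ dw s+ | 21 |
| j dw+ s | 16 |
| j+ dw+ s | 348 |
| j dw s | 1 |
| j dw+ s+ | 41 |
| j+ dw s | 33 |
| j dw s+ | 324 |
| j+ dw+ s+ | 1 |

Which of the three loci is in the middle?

s

The two most frequent reciprocal classes, j dw s+ and j+ dw+ s, are the parental types, so the F1 was j dw s+ / j+ dw+ s.
The two rarest classes, j dw s and j+ dw+ s+, are the double crossovers. Comparing them with the parentals, only the s allele has switched, so s is the middle locus and the order is dw – s – j.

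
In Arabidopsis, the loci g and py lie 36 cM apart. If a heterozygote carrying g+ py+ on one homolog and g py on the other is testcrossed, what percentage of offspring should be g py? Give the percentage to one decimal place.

A map distance of 36 cM corresponds to a recombination frequency of 0.360.
The F1 is g+ py+ / g py, so g py is a parental gamete class with expected frequency (1 − r)/2 = 0.640/2 = 0.3200.
That is 0.3200 = 32.0% of the progeny.

32.0%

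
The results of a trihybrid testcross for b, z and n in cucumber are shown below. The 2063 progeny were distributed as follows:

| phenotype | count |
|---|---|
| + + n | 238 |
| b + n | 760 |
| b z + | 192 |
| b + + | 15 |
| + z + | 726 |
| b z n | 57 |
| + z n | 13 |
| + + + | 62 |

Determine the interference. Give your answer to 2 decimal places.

0.14

The two most frequent reciprocal classes, b + n and + z +, are the parental types, so the F1 was b + n / + z +.
The two rarest classes, b + + and + z n, are the double crossovers. Comparing them with the parentals, only the n allele has switched, so n is the middle locus and the order is z – n – b.
z–n: (119 + 28)/2063 = 0.0713; n–b: (430 + 28)/2063 = 0.2220.
Expected DCO frequency = 0.0713 × 0.2220 ≈ 0.01583; observed = 28/2063 ≈ 0.01357.
Coefficient of coincidence = 0.01357/0.01583 ≈ 0.86; interference = 1 − 0.86 = 0.14.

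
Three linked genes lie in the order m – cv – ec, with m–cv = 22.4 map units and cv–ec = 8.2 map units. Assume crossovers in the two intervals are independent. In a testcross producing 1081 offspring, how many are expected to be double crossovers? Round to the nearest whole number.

20

Map distances give recombination frequencies of 0.224 and 0.082 for the two intervals.
With no interference, expected double-crossover frequency = 0.224 × 0.082 = 0.01837.
Expected number = 0.01837 × 1081 = 19.86 ≈ 20.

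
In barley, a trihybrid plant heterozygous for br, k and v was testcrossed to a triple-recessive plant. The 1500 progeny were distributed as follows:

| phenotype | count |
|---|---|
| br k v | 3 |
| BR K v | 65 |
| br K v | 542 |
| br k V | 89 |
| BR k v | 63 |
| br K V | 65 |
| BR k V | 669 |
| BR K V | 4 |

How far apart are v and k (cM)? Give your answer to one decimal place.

The two most frequent reciprocal classes, br K v and BR k V, are the parental types, so the F1 was br K v / BR k V.
The two rarest classes, br k v and BR K V, are the double crossovers. Comparing them with the parentals, only the k allele has switched, so k is the middle locus and the order is br – k – v.
Crossovers in the k–v interval produce the single-crossover classes br K V and BR k v (65 + 63 = 128) plus the double crossovers (7).
RF(k–v) = (128 + 7) / 1500 = 135/1500 = 0.0900 → 9.0 cM.

9.0 cM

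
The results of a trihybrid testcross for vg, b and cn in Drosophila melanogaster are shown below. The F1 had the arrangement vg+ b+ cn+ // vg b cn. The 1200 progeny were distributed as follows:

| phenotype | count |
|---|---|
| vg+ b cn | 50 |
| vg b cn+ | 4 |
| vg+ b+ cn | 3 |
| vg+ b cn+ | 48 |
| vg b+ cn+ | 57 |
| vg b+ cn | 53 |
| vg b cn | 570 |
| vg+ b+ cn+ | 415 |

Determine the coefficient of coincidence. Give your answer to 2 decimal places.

The two rarest classes, vg+ b+ cn and vg b cn+, are the double crossovers. Comparing them with the parentals, only the cn allele has switched, so cn is the middle locus and the order is b – cn – vg.
b–cn: (101 + 7)/1200 = 0.0900; cn–vg: (107 + 7)/1200 = 0.0950.
Expected DCO frequency = 0.0900 × 0.0950 ≈ 0.00855; observed = 7/1200 ≈ 0.00583.
Coefficient of coincidence = 0.00583/0.00855 ≈ 0.68.

0.68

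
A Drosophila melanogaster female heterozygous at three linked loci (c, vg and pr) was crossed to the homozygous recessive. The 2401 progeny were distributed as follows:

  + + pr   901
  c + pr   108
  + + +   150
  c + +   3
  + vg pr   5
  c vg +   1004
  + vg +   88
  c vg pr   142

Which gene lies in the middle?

The two most frequent reciprocal classes, c vg + and + + pr, are the parental types, so the F1 was c vg + / + + pr.
The two rarest classes, c + + and + vg pr, are the double crossovers. Comparing them with the parentals, only the vg allele has switched, so vg is the middle locus and the order is pr – vg – c.

vg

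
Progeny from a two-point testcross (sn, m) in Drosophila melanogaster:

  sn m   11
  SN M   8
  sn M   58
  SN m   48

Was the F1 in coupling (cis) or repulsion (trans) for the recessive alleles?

trans

The two most frequent classes are SN m (48) and sn M (58); these are the parental (non-recombinant) types.
So the F1 carried SN m on one chromosome and sn M on the other — the recessive alleles are on opposite chromosomes (trans / repulsion).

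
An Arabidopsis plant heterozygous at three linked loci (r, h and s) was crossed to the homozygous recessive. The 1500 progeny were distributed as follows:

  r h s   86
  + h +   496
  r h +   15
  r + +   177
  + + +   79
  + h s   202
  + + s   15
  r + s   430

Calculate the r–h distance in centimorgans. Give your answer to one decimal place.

13.0 centimorgans

The two most frequent reciprocal classes, r + s and + h +, are the parental types, so the F1 was r + s / + h +.
The two rarest classes, + + s and r h +, are the double crossovers. Comparing them with the parentals, only the r allele has switched, so r is the middle locus and the order is h – r – s.
Crossovers in the h–r interval produce the single-crossover classes r h s and + + + (86 + 79 = 165) plus the double crossovers (30).
RF(h–r) = (165 + 30) / 1500 = 195/1500 = 0.1300 → 13.0 centimorgans.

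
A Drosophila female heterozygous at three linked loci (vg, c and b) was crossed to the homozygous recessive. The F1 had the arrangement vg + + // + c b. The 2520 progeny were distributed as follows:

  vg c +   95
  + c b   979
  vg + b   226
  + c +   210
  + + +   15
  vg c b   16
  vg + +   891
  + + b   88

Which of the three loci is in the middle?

vg

The two rarest classes, + + + and vg c b, are the double crossovers. Comparing them with the parentals, only the vg allele has switched, so vg is the middle locus and the order is c – vg – b.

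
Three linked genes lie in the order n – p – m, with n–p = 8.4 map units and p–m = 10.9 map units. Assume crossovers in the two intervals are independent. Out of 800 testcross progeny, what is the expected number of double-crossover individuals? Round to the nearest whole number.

Map distances give recombination frequencies of 0.084 and 0.109 for the two intervals.
With no interference, expected double-crossover frequency = 0.084 × 0.109 = 0.00916.
Expected number = 0.00916 × 800 = 7.32 ≈ 7.

7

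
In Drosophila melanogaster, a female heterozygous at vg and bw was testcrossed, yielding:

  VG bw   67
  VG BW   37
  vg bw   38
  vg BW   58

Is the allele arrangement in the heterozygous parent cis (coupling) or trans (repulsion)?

The two most frequent classes are VG bw (67) and vg BW (58); these are the parental (non-recombinant) types.
So the F1 carried VG bw on one chromosome and vg BW on the other — the recessive alleles are on opposite chromosomes (trans / repulsion).

trans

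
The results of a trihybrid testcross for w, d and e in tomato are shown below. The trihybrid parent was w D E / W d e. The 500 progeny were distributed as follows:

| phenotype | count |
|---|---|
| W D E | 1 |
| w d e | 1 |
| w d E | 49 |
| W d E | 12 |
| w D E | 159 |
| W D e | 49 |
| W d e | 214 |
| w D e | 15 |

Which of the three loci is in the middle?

w

The two rarest classes, W D E and w d e, are the double crossovers. Comparing them with the parentals, only the w allele has switched, so w is the middle locus and the order is e – w – d.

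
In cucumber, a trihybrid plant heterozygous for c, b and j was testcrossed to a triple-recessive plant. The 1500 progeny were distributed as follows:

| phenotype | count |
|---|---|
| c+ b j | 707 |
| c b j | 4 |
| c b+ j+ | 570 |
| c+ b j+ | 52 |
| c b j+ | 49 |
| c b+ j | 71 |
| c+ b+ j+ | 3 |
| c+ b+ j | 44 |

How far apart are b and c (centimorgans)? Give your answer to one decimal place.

6.7 centimorgans

The two most frequent reciprocal classes, c+ b j and c b+ j+, are the parental types, so the F1 was c+ b j / c b+ j+.
The two rarest classes, c b j and c+ b+ j+, are the double crossovers. Comparing them with the parentals, only the c allele has switched, so c is the middle locus and the order is j – c – b.
Crossovers in the c–b interval produce the single-crossover classes c+ b+ j and c b j+ (44 + 49 = 93) plus the double crossovers (7).
RF(c–b) = (93 + 7) / 1500 = 100/1500 = 0.0667 → 6.7 centimorgans.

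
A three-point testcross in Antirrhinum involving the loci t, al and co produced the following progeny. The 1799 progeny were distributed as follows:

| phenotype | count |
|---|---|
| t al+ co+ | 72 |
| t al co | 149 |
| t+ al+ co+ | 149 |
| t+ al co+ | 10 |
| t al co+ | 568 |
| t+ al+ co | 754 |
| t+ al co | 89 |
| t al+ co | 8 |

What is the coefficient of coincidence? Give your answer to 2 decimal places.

0.57

The two most frequent reciprocal classes, t al co+ and t+ al+ co, are the parental types, so the F1 was t al co+ / t+ al+ co.
The two rarest classes, t+ al co+ and t al+ co, are the double crossovers. Comparing them with the parentals, only the t allele has switched, so t is the middle locus and the order is co – t – al.
co–t: (298 + 18)/1799 = 0.1757; t–al: (161 + 18)/1799 = 0.0995.
Expected DCO frequency = 0.1757 × 0.0995 ≈ 0.01748; observed = 18/1799 ≈ 0.01001.
Coefficient of coincidence = 0.01001/0.01748 ≈ 0.57.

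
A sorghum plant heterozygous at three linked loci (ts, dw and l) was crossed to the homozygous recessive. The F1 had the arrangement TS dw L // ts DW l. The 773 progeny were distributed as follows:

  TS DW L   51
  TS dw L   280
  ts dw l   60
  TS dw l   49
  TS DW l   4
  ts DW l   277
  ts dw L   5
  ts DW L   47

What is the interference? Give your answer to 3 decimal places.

The two rarest classes, ts dw L and TS DW l, are the double crossovers. Comparing them with the parentals, only the ts allele has switched, so ts is the middle locus and the order is dw – ts – l.
dw–ts: (111 + 9)/773 = 0.1552; ts–l: (96 + 9)/773 = 0.1358.
Expected DCO frequency = 0.1552 × 0.1358 ≈ 0.02108; observed = 9/773 ≈ 0.01164.
Coefficient of coincidence = 0.01164/0.02108 ≈ 0.552; interference = 1 − 0.552 = 0.448.

0.448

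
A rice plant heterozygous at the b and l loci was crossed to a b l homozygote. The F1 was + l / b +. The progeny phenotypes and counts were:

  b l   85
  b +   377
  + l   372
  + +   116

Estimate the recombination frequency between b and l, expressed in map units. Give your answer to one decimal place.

21.2 map units

The recombinant classes are + + and b l: 116 + 85 = 201.
Recombination frequency = 201/950 = 0.2116 ≈ 21.2%, i.e. 21.2 map units.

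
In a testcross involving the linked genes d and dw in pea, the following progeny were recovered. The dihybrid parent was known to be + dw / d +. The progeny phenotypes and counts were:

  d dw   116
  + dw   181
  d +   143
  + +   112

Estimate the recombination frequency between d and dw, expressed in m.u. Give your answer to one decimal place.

The recombinant classes are + + and d dw: 112 + 116 = 228.
Recombination frequency = 228/552 = 0.4130 ≈ 41.3%, i.e. 41.3 m.u.

41.3 m.u.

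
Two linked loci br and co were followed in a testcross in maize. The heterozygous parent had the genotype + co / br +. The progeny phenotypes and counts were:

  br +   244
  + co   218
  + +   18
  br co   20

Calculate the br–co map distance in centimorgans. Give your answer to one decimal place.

The recombinant classes are + + and br co: 18 + 20 = 38.
Recombination frequency = 38/500 = 0.0760 ≈ 7.6%, i.e. 7.6 centimorgans.

7.6 centimorgans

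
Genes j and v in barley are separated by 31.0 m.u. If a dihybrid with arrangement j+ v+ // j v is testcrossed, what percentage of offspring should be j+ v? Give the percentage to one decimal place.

A map distance of 31.0 m.u. corresponds to a recombination frequency of 0.310.
The F1 is j+ v+ / j v, so j+ v is a recombinant gamete class with expected frequency r/2 = 0.310/2 = 0.1550.
That is 0.1550 = 15.5% of the progeny.

15.5%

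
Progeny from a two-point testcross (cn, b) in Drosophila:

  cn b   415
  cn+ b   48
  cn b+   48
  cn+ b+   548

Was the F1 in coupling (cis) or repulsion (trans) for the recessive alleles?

cis

The two most frequent classes are cn+ b+ (548) and cn b (415); these are the parental (non-recombinant) types.
So the F1 carried cn+ b+ on one chromosome and cn b on the other — the recessive alleles are on the same chromosome (cis / coupling).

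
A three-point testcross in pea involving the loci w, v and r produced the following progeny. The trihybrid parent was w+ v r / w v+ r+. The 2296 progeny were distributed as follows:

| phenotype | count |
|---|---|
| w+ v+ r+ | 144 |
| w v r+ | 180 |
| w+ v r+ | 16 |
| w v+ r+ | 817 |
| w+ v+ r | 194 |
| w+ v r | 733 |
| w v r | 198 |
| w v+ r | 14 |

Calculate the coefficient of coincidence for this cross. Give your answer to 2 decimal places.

0.46

The two rarest classes, w+ v r+ and w v+ r, are the double crossovers. Comparing them with the parentals, only the r allele has switched, so r is the middle locus and the order is w – r – v.
w–r: (342 + 30)/2296 = 0.1620; r–v: (374 + 30)/2296 = 0.1760.
Expected DCO frequency = 0.1620 × 0.1760 ≈ 0.02851; observed = 30/2296 ≈ 0.01307.
Coefficient of coincidence = 0.01307/0.02851 ≈ 0.46.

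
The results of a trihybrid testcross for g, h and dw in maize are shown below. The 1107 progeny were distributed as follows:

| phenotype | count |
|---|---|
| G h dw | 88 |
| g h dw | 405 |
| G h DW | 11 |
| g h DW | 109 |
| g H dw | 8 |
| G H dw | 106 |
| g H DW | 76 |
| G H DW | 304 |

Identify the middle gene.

The two most frequent reciprocal classes, g h dw and G H DW, are the parental types, so the F1 was g h dw / G H DW.
The two rarest classes, g H dw and G h DW, are the double crossovers. Comparing them with the parentals, only the h allele has switched, so h is the middle locus and the order is g – h – dw.

h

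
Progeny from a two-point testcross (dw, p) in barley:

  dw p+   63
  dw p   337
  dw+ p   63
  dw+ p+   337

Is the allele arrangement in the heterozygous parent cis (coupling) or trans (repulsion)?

cis

The two most frequent classes are dw+ p+ (337) and dw p (337); these are the parental (non-recombinant) types.
So the F1 carried dw+ p+ on one chromosome and dw p on the other — the recessive alleles are on the same chromosome (cis / coupling).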